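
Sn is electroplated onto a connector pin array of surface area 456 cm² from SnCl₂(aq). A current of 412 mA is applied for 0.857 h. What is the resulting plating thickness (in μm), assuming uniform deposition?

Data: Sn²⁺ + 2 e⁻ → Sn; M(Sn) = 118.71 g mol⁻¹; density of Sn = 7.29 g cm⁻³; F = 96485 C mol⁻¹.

Q = I·t = 0.4120 × 3085.2 = 1271 C; n(e⁻) = 0.01317 mol.
n(Sn) = n(e⁻)/2 = 0.006587 mol, so m = 0.006587 × 118.71 = 0.7819 g.
Volume = m/ρ = 0.7819 / 7.29 = 0.1073 cm³.
Thickness = V/A = 0.1073 / 456 = 2.35 × 10⁻⁴ cm = 2.35 μm.

2.35 μm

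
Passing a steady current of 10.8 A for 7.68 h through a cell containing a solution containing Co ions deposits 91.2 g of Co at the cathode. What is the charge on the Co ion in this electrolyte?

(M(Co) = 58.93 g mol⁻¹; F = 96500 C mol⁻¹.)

+2

Q = I·t = 10.80 A × 27648 s = 298600 C, so n(e⁻) = 298600/96500 = 3.094 mol.
n(Co) deposited = 91.2 / 58.93 = 1.548 mol.
Electrons per atom = n(e⁻)/n(Co) = 3.094 / 1.548 = 2.00 ≈ 2, so the ion is Co²⁺.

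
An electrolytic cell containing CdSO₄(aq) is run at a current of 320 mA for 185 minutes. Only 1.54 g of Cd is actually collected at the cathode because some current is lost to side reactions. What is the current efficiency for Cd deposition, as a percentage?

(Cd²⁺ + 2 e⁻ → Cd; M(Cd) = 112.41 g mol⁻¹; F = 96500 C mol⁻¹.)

74.4 %

Q = I·t = 0.3200 × 11100 = 3552 C; n(e⁻) = 3552/96500 = 0.03681 mol.
Theoretical n(Cd) = n(e⁻)/2 = 0.01840 mol, i.e. m_theo = 0.01840 × 112.41 = 2.069 g.
Efficiency = m_actual / m_theo = 1.54 / 2.069 = 74.4 %.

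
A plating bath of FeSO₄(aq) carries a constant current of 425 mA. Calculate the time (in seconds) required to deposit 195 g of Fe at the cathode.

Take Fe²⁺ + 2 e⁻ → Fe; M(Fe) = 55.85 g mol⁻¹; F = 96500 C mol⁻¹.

1.59 × 10⁶ s

n(Fe) = m/M = 195 / 55.85 = 3.491 mol.
Each Fe atom requires 2 electrons, so n(e⁻) = 2 × 3.491 = 6.983 mol.
Q = n(e⁻)·F = 6.983 × 96500 = 673900 C.
t = Q/I = 673900 / 0.4250 A = 1586000 s.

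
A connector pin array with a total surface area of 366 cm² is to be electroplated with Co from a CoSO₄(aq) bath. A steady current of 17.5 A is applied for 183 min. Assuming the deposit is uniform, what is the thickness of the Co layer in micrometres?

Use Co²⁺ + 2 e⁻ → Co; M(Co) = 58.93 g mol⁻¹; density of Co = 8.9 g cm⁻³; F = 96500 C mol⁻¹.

Q = I·t = 17.50 × 10980 = 192200 C; n(e⁻) = 1.991 mol.
n(Co) = n(e⁻)/2 = 0.9956 mol, so m = 0.9956 × 58.93 = 58.67 g.
Volume = m/ρ = 58.67 / 8.9 = 6.592 cm³.
Thickness = V/A = 6.592 / 366 = 0.0180 cm = 180 μm.

180 μm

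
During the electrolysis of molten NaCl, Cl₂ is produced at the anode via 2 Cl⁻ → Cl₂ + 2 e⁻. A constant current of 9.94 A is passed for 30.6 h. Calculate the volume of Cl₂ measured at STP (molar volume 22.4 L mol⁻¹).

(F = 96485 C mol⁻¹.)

127 L

Q = I·t = 9.940 A × 110160 s = 1095000 C.
n(e⁻) = Q/F = 1095000 / 96485 = 11.35 mol.
2 electrons are transferred per Cl₂ molecule, so n(Cl₂) = 11.35 / 2 = 5.674 mol.
V = n × V_m = 5.674 × 22.4 = 127 L.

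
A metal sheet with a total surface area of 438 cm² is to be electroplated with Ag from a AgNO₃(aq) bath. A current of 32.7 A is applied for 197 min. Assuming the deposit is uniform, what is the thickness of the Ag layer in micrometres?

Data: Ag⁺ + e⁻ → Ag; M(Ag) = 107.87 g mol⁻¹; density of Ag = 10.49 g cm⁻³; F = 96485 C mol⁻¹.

940 μm

Q = I·t = 32.70 × 11820 = 386500 C; n(e⁻) = 4.006 mol.
n(Ag) = n(e⁻)/1 = 4.006 mol, so m = 4.006 × 107.87 = 432.1 g.
Volume = m/ρ = 432.1 / 10.49 = 41.19 cm³.
Thickness = V/A = 41.19 / 438 = 0.0940 cm = 940 μm.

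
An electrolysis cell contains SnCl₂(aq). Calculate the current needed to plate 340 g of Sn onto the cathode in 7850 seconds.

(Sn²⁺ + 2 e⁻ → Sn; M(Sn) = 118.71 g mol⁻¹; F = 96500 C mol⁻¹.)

70.4 A

n(Sn) = 340 / 118.71 = 2.864 mol.
n(e⁻) = 2 × 2.864 = 5.728 mol.
Q = n(e⁻)·F = 5.728 × 96500 = 552800 C.
I = Q/t = 552800 / 7850.0 s = 70.4 A.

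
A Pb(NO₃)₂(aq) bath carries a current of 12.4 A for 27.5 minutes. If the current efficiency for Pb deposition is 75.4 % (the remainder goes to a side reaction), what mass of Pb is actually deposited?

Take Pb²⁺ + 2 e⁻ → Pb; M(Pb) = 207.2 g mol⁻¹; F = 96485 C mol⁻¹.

Q = I·t = 12.40 × 1650.0 = 20460 C.
n(e⁻) = 20460/96485 = 0.2121 mol; theoretically n(Pb) = 0.2121/2 = 0.1060 mol, m_theo = 21.97 g.
At 75.4 % efficiency, m_actual = 0.754 × 21.97 = 16.6 g.

16.6 g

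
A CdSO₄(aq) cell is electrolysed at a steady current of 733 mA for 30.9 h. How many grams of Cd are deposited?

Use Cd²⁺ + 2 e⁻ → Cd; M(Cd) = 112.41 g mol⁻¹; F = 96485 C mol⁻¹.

47.5 g

Q = I·t = 0.7330 A × 111240 s = 81540 C.
n(e⁻) = Q/F = 81540 / 96485 = 0.8451 mol.
Cd²⁺ + 2 e⁻ → Cd, so n(Cd) = n(e⁻)/2 = 0.4225 mol.
m = n·M = 0.4225 × 112.41 = 47.5 g.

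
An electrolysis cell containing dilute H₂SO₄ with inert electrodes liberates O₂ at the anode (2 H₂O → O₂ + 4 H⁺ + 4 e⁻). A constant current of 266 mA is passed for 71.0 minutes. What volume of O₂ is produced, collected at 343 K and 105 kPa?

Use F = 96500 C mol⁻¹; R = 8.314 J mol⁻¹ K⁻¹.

0.0797 L

Q = I·t = 0.2660 A × 4260.0 s = 1133 C.
n(e⁻) = Q/F = 1133 / 96500 = 0.01174 mol.
4 electrons are transferred per O₂ molecule, so n(O₂) = 0.01174 / 4 = 0.002936 mol.
V = nRT/P = (0.002936 × 8.314 × 343) / (105 × 10³ Pa) = 7.97 × 10⁻⁵ m³ = 0.0797 L.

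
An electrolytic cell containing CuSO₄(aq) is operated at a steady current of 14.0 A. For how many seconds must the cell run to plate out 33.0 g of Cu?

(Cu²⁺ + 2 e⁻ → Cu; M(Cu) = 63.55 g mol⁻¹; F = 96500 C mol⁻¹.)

n(Cu) = m/M = 33.0 / 63.55 = 0.5193 mol.
Each Cu atom requires 2 electrons, so n(e⁻) = 2 × 0.5193 = 1.039 mol.
Q = n(e⁻)·F = 1.039 × 96500 = 100200 C.
t = Q/I = 100200 / 14.00 A = 7159 s.

7160 s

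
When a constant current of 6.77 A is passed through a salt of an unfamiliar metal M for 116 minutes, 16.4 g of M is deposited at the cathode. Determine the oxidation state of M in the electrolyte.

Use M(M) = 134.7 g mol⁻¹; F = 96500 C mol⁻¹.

Q = I·t = 6.770 A × 6960.0 s = 47120 C, so n(e⁻) = 47120/96500 = 0.4883 mol.
n(M) deposited = 16.4 / 134.7 = 0.1218 mol.
Electrons per atom = n(e⁻)/n(M) = 0.4883 / 0.1218 = 4.01 ≈ 4, so the ion is M⁴⁺.

+4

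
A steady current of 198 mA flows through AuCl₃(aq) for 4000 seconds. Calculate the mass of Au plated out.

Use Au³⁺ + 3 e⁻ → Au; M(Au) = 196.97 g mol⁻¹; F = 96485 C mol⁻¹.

0.539 g

Q = I·t = 0.1980 A × 4000.0 s = 792.0 C.
n(e⁻) = Q/F = 792.0 / 96485 = 0.008209 mol.
Au³⁺ + 3 e⁻ → Au, so n(Au) = n(e⁻)/3 = 0.002736 mol.
m = n·M = 0.002736 × 196.97 = 0.539 g.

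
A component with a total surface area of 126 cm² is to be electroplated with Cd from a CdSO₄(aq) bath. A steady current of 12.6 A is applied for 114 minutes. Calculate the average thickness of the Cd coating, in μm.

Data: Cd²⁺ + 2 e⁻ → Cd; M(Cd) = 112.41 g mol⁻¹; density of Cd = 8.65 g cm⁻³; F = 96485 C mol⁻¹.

Q = I·t = 12.60 × 6840.0 = 86180 C; n(e⁻) = 0.8932 mol.
n(Cd) = n(e⁻)/2 = 0.4466 mol, so m = 0.4466 × 112.41 = 50.20 g.
Volume = m/ρ = 50.20 / 8.65 = 5.804 cm³.
Thickness = V/A = 5.804 / 126 = 0.0461 cm = 461 μm.

461 μm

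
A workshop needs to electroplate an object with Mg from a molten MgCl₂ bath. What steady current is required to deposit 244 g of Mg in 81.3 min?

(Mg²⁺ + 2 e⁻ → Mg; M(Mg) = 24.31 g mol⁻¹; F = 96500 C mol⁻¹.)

n(Mg) = 244 / 24.31 = 10.04 mol.
n(e⁻) = 2 × 10.04 = 20.07 mol.
Q = n(e⁻)·F = 20.07 × 96500 = 1937000 C.
I = Q/t = 1937000 / 4878.0 s = 397 A.

397 A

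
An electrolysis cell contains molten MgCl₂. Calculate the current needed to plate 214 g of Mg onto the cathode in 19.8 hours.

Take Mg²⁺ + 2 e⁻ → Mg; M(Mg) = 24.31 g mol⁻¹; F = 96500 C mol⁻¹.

n(Mg) = 214 / 24.31 = 8.803 mol.
n(e⁻) = 2 × 8.803 = 17.61 mol.
Q = n(e⁻)·F = 17.61 × 96500 = 1699000 C.
I = Q/t = 1699000 / 71280 s = 23.8 A.

23.8 A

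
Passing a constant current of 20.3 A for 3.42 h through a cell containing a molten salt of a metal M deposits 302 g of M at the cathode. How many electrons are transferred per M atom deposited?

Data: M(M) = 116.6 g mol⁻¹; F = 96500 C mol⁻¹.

Q = I·t = 20.30 A × 12312 s = 249900 C, so n(e⁻) = 249900/96500 = 2.590 mol.
n(M) deposited = 302 / 116.6 = 2.590 mol.
Electrons per atom = n(e⁻)/n(M) = 2.590 / 2.590 = 1.00 ≈ 1, so the ion is M⁺.

1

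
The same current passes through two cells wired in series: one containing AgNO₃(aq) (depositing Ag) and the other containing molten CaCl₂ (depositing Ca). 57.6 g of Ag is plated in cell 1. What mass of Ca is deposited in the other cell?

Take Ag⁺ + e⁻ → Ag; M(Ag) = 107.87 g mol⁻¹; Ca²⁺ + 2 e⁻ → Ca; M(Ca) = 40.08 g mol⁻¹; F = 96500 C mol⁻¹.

10.7 g

n(Ag) = 57.6 / 107.87 = 0.5340 mol.
Since Ag⁺ + e⁻ → Ag, n(e⁻) passed = 1 × 0.5340 = 0.5340 mol.
Cells in series carry the same charge, so the same 0.5340 mol of electrons passes through cell 2.
Ca²⁺ + 2 e⁻ → Ca, so n(Ca) = 0.5340 / 2 = 0.2670 mol.
m(Ca) = 0.2670 × 40.08 = 10.7 g.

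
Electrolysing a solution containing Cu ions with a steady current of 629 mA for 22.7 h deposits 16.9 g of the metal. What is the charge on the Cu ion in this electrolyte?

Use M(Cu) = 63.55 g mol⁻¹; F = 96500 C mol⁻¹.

Q = I·t = 0.6290 A × 81720 s = 51400 C, so n(e⁻) = 51400/96500 = 0.5327 mol.
n(Cu) deposited = 16.9 / 63.55 = 0.2659 mol.
Electrons per atom = n(e⁻)/n(Cu) = 0.5327 / 0.2659 = 2.00 ≈ 2, so the ion is Cu²⁺.

+2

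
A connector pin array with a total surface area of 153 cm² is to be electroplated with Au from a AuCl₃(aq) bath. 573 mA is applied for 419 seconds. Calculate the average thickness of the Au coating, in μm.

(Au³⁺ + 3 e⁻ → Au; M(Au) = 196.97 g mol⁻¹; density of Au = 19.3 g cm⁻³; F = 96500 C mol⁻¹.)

0.553 μm

Q = I·t = 0.5730 × 419.00 = 240.1 C; n(e⁻) = 0.002488 mol.
n(Au) = n(e⁻)/3 = 0.0008293 mol, so m = 0.0008293 × 196.97 = 0.1634 g.
Volume = m/ρ = 0.1634 / 19.3 = 0.008464 cm³.
Thickness = V/A = 0.008464 / 153 = 5.53 × 10⁻⁵ cm = 0.553 μm.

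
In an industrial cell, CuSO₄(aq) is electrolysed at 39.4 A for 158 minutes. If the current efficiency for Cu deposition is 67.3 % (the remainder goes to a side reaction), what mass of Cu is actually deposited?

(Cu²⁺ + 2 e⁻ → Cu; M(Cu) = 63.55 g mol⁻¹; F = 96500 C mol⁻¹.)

82.8 g

Q = I·t = 39.40 × 9480.0 = 373500 C.
n(e⁻) = 373500/96500 = 3.871 mol; theoretically n(Cu) = 3.871/2 = 1.935 mol, m_theo = 123.0 g.
At 67.3 % efficiency, m_actual = 0.673 × 123.0 = 82.8 g.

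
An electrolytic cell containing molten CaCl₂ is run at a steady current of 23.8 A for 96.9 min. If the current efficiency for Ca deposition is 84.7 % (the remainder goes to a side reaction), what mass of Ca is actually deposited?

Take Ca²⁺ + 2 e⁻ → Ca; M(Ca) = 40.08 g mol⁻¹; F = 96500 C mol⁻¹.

24.3 g

Q = I·t = 23.80 × 5814.0 = 138400 C.
n(e⁻) = 138400/96500 = 1.434 mol; theoretically n(Ca) = 1.434/2 = 0.7170 mol, m_theo = 28.74 g.
At 84.7 % efficiency, m_actual = 0.847 × 28.74 = 24.3 g.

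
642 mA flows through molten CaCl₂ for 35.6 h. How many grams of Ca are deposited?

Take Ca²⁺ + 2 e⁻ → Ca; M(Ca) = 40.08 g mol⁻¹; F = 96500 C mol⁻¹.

Q = I·t = 0.6420 A × 128160 s = 82280 C.
n(e⁻) = Q/F = 82280 / 96500 = 0.8526 mol.
Ca²⁺ + 2 e⁻ → Ca, so n(Ca) = n(e⁻)/2 = 0.4263 mol.
m = n·M = 0.4263 × 40.08 = 17.1 g.

17.1 g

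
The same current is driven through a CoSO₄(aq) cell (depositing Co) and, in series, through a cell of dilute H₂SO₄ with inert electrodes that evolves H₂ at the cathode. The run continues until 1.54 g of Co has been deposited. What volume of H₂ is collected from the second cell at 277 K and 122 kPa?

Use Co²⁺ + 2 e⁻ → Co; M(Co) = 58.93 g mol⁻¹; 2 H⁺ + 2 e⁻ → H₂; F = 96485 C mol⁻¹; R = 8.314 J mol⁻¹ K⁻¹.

0.493 L

n(Co) = 1.54 / 58.93 = 0.02613 mol, so n(e⁻) = 2 × 0.02613 = 0.05227 mol.
The cells are in series, so the same 0.05227 mol of electrons passes through the second cell.
2 H⁺ + 2 e⁻ → H₂ — 2 mol e⁻ per mol H₂, so n(H₂) = 0.05227/2 = 0.02613 mol.
V = nRT/P = (0.02613 × 8.314 × 277) / (122 × 10³) = 4.93 × 10⁻⁴ m³ = 0.493 L.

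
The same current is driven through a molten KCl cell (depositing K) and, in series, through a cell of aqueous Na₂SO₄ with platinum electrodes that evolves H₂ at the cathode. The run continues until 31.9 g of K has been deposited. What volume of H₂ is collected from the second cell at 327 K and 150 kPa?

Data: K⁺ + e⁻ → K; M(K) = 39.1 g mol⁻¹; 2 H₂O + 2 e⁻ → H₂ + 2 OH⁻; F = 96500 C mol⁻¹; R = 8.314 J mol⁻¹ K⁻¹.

n(K) = 31.9 / 39.1 = 0.8159 mol, so n(e⁻) = 1 × 0.8159 = 0.8159 mol.
The cells are in series, so the same 0.8159 mol of electrons passes through the second cell.
2 H₂O + 2 e⁻ → H₂ + 2 OH⁻ — 2 mol e⁻ per mol H₂, so n(H₂) = 0.8159/2 = 0.4079 mol.
V = nRT/P = (0.4079 × 8.314 × 327) / (150 × 10³) = 0.00739 m³ = 7.39 L.

7.39 L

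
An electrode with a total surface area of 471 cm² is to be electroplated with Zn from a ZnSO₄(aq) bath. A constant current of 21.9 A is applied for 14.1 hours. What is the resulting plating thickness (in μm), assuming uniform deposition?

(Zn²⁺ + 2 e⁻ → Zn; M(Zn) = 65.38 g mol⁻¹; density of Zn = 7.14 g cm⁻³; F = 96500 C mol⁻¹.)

1120 μm

Q = I·t = 21.90 × 50760 = 1112000 C; n(e⁻) = 11.52 mol.
n(Zn) = n(e⁻)/2 = 5.760 mol, so m = 5.760 × 65.38 = 376.6 g.
Volume = m/ρ = 376.6 / 7.14 = 52.74 cm³.
Thickness = V/A = 52.74 / 471 = 0.112 cm = 1120 μm.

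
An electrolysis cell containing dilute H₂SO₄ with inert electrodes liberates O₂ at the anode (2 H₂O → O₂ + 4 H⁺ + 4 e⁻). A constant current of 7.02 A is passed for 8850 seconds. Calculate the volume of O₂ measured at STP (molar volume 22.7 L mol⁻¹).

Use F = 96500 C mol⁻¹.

Q = I·t = 7.020 A × 8850.0 s = 62130 C.
n(e⁻) = Q/F = 62130 / 96500 = 0.6438 mol.
4 electrons are transferred per O₂ molecule, so n(O₂) = 0.6438 / 4 = 0.1610 mol.
V = n × V_m = 0.1610 × 22.7 = 3.65 L.

3.65 L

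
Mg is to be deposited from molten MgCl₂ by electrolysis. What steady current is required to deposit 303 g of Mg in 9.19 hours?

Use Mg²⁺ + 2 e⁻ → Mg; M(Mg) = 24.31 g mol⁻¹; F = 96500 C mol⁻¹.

n(Mg) = 303 / 24.31 = 12.46 mol.
n(e⁻) = 2 × 12.46 = 24.93 mol.
Q = n(e⁻)·F = 24.93 × 96500 = 2406000 C.
I = Q/t = 2406000 / 33084 s = 72.7 A.

72.7 A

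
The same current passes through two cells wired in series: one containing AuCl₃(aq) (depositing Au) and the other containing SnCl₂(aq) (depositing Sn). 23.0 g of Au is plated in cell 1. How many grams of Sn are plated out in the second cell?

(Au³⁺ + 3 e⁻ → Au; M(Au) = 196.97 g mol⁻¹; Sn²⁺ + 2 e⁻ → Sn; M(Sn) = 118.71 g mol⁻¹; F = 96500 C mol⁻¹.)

n(Au) = 23.0 / 196.97 = 0.1168 mol.
Since Au³⁺ + 3 e⁻ → Au, n(e⁻) passed = 3 × 0.1168 = 0.3503 mol.
Cells in series carry the same charge, so the same 0.3503 mol of electrons passes through cell 2.
Sn²⁺ + 2 e⁻ → Sn, so n(Sn) = 0.3503 / 2 = 0.1752 mol.
m(Sn) = 0.1752 × 118.71 = 20.8 g.

20.8 g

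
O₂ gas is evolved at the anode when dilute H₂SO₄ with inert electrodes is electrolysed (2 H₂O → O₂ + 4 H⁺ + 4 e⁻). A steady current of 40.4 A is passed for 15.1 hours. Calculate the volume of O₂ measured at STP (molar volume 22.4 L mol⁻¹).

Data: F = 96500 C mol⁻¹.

Q = I·t = 40.40 A × 54360 s = 2196000 C.
n(e⁻) = Q/F = 2196000 / 96500 = 22.76 mol.
4 electrons are transferred per O₂ molecule, so n(O₂) = 22.76 / 4 = 5.689 mol.
V = n × V_m = 5.689 × 22.4 = 127 L.

127 L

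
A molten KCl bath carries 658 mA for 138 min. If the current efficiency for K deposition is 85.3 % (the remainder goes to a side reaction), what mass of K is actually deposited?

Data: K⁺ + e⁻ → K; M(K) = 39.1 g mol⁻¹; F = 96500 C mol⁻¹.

Q = I·t = 0.6580 × 8280.0 = 5448 C.
n(e⁻) = 5448/96500 = 0.05646 mol; theoretically n(K) = 0.05646/1 = 0.05646 mol, m_theo = 2.208 g.
At 85.3 % efficiency, m_actual = 0.853 × 2.208 = 1.88 g.

1.88 g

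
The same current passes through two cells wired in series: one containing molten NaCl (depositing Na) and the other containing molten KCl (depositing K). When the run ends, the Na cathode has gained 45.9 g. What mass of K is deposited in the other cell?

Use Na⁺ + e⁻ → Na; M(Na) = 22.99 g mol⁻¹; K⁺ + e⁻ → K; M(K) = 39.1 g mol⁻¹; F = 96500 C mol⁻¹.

n(Na) = 45.9 / 22.99 = 1.997 mol.
Since Na⁺ + e⁻ → Na, n(e⁻) passed = 1 × 1.997 = 1.997 mol.
Cells in series carry the same charge, so the same 1.997 mol of electrons passes through cell 2.
K⁺ + e⁻ → K, so n(K) = 1.997 / 1 = 1.997 mol.
m(K) = 1.997 × 39.1 = 78.1 g.

78.1 g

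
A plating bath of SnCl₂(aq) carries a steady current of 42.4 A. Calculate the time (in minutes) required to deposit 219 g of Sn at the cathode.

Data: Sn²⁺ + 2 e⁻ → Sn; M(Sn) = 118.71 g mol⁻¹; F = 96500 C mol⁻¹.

140 min

n(Sn) = m/M = 219 / 118.71 = 1.845 mol.
Each Sn atom requires 2 electrons, so n(e⁻) = 2 × 1.845 = 3.690 mol.
Q = n(e⁻)·F = 3.690 × 96500 = 356100 C.
t = Q/I = 356100 / 42.40 A = 8397 s = 140 min.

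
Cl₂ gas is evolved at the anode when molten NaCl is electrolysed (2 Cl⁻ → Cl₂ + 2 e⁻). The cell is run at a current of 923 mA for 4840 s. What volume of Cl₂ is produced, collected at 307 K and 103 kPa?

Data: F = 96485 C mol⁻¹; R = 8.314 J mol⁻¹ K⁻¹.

Q = I·t = 0.9230 A × 4840.0 s = 4467 C.
n(e⁻) = Q/F = 4467 / 96485 = 0.04630 mol.
2 electrons are transferred per Cl₂ molecule, so n(Cl₂) = 0.04630 / 2 = 0.02315 mol.
V = nRT/P = (0.02315 × 8.314 × 307) / (103 × 10³ Pa) = 5.74 × 10⁻⁴ m³ = 0.574 L.

0.574 L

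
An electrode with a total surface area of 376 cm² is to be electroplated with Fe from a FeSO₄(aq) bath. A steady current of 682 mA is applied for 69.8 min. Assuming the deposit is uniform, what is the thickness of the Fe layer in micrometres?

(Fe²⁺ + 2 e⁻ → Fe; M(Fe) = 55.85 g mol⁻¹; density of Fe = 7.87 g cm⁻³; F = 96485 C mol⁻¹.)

Q = I·t = 0.6820 × 4188.0 = 2856 C; n(e⁻) = 0.02960 mol.
n(Fe) = n(e⁻)/2 = 0.01480 mol, so m = 0.01480 × 55.85 = 0.8267 g.
Volume = m/ρ = 0.8267 / 7.87 = 0.1050 cm³.
Thickness = V/A = 0.1050 / 376 = 2.79 × 10⁻⁴ cm = 2.79 μm.

2.79 μm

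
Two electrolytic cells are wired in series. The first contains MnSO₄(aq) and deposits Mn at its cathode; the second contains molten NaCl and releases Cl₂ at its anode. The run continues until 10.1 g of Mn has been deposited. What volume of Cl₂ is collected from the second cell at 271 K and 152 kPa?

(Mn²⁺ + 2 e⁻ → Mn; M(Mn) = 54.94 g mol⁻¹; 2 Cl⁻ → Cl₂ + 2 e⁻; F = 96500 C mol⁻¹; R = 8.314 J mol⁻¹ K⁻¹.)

n(Mn) = 10.1 / 54.94 = 0.1838 mol, so n(e⁻) = 2 × 0.1838 = 0.3677 mol.
The cells are in series, so the same 0.3677 mol of electrons passes through the second cell.
2 Cl⁻ → Cl₂ + 2 e⁻ — 2 mol e⁻ per mol Cl₂, so n(Cl₂) = 0.3677/2 = 0.1838 mol.
V = nRT/P = (0.1838 × 8.314 × 271) / (152 × 10³) = 0.00273 m³ = 2.73 L.

2.73 L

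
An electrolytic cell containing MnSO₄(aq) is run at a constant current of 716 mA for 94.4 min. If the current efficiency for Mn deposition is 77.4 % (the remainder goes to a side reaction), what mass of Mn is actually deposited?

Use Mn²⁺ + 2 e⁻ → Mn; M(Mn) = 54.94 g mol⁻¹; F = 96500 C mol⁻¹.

0.894 g

Q = I·t = 0.7160 × 5664.0 = 4055 C.
n(e⁻) = 4055/96500 = 0.04203 mol; theoretically n(Mn) = 0.04203/2 = 0.02101 mol, m_theo = 1.154 g.
At 77.4 % efficiency, m_actual = 0.774 × 1.154 = 0.894 g.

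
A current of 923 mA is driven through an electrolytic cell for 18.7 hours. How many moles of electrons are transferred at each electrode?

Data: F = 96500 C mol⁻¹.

Q = I·t = 0.9230 A × 67320 s = 62140 C.
n(e⁻) = Q/F = 62140 / 96500 = 0.644 mol.

0.644 mol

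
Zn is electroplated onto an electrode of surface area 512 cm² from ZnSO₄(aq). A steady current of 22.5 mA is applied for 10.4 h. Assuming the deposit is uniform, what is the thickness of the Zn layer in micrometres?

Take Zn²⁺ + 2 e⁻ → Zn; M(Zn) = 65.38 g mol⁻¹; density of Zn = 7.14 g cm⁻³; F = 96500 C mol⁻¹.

0.781 μm

Q = I·t = 0.02250 × 37440 = 842.4 C; n(e⁻) = 0.008730 mol.
n(Zn) = n(e⁻)/2 = 0.004365 mol, so m = 0.004365 × 65.38 = 0.2854 g.
Volume = m/ρ = 0.2854 / 7.14 = 0.03997 cm³.
Thickness = V/A = 0.03997 / 512 = 7.81 × 10⁻⁵ cm = 0.781 μm.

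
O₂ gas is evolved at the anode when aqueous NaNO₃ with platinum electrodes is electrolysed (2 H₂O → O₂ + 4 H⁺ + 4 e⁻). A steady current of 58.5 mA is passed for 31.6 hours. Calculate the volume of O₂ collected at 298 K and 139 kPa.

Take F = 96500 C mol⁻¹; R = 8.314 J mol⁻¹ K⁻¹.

Q = I·t = 0.05850 A × 113760 s = 6655 C.
n(e⁻) = Q/F = 6655 / 96500 = 0.06896 mol.
4 electrons are transferred per O₂ molecule, so n(O₂) = 0.06896 / 4 = 0.01724 mol.
V = nRT/P = (0.01724 × 8.314 × 298) / (139 × 10³ Pa) = 3.07 × 10⁻⁴ m³ = 0.307 L.

0.307 L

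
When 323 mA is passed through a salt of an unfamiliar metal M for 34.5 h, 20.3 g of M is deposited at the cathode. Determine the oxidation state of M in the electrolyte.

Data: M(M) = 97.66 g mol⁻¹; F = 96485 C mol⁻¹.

Q = I·t = 0.3230 A × 124200 s = 40120 C, so n(e⁻) = 40120/96485 = 0.4158 mol.
n(M) deposited = 20.3 / 97.66 = 0.2079 mol.
Electrons per atom = n(e⁻)/n(M) = 0.4158 / 0.2079 = 2.00 ≈ 2, so the ion is M²⁺.

+2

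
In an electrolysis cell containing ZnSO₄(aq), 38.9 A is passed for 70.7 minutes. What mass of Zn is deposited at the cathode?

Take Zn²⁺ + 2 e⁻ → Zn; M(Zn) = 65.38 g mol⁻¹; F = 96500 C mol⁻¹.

55.9 g

Q = I·t = 38.90 A × 4242.0 s = 165000 C.
n(e⁻) = Q/F = 165000 / 96500 = 1.710 mol.
Zn²⁺ + 2 e⁻ → Zn, so n(Zn) = n(e⁻)/2 = 0.8550 mol.
m = n·M = 0.8550 × 65.38 = 55.9 g.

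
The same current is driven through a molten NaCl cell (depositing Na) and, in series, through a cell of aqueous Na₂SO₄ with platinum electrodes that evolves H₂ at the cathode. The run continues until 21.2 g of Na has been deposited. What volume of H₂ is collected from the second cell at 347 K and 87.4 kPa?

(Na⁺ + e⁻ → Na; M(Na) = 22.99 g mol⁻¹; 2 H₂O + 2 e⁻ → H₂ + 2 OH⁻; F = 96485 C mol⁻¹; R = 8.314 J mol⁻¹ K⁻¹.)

15.2 L

n(Na) = 21.2 / 22.99 = 0.9221 mol, so n(e⁻) = 1 × 0.9221 = 0.9221 mol.
The cells are in series, so the same 0.9221 mol of electrons passes through the second cell.
2 H₂O + 2 e⁻ → H₂ + 2 OH⁻ — 2 mol e⁻ per mol H₂, so n(H₂) = 0.9221/2 = 0.4611 mol.
V = nRT/P = (0.4611 × 8.314 × 347) / (87.4 × 10³) = 0.0152 m³ = 15.2 L.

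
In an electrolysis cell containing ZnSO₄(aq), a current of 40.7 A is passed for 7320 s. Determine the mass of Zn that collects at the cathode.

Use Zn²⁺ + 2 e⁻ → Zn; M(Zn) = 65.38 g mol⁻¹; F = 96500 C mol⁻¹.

101 g

Q = I·t = 40.70 A × 7320.0 s = 297900 C.
n(e⁻) = Q/F = 297900 / 96500 = 3.087 mol.
Zn²⁺ + 2 e⁻ → Zn, so n(Zn) = n(e⁻)/2 = 1.544 mol.
m = n·M = 1.544 × 65.38 = 101 g.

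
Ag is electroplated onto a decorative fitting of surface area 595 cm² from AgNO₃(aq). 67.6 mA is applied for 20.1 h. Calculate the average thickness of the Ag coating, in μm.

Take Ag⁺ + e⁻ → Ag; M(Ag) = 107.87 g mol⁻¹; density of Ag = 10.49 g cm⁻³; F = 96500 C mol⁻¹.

Q = I·t = 0.06760 × 72360 = 4892 C; n(e⁻) = 0.05069 mol.
n(Ag) = n(e⁻)/1 = 0.05069 mol, so m = 0.05069 × 107.87 = 5.468 g.
Volume = m/ρ = 5.468 / 10.49 = 0.5212 cm³.
Thickness = V/A = 0.5212 / 595 = 8.76 × 10⁻⁴ cm = 8.76 μm.

8.76 μm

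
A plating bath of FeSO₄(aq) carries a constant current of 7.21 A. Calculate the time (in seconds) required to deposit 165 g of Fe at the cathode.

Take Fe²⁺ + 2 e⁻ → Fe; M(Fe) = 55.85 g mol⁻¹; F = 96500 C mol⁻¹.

n(Fe) = m/M = 165 / 55.85 = 2.954 mol.
Each Fe atom requires 2 electrons, so n(e⁻) = 2 × 2.954 = 5.909 mol.
Q = n(e⁻)·F = 5.909 × 96500 = 570200 C.
t = Q/I = 570200 / 7.210 A = 79080 s.

79100 s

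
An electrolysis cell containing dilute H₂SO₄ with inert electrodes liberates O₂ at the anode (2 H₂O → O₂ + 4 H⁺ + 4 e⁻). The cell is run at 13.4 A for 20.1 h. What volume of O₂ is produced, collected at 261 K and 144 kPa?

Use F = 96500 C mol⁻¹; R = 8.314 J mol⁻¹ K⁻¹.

37.9 L

Q = I·t = 13.40 A × 72360 s = 969600 C.
n(e⁻) = Q/F = 969600 / 96500 = 10.05 mol.
4 electrons are transferred per O₂ molecule, so n(O₂) = 10.05 / 4 = 2.512 mol.
V = nRT/P = (2.512 × 8.314 × 261) / (144 × 10³ Pa) = 0.0379 m³ = 37.9 L.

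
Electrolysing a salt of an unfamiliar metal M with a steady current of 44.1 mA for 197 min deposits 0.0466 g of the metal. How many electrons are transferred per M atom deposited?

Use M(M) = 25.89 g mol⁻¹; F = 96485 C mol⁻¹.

Q = I·t = 0.04410 A × 11820 s = 521.3 C, so n(e⁻) = 521.3/96485 = 0.005403 mol.
n(M) deposited = 0.0466 / 25.89 = 0.001800 mol.
Electrons per atom = n(e⁻)/n(M) = 0.005403 / 0.001800 = 3.00 ≈ 3, so the ion is M³⁺.

3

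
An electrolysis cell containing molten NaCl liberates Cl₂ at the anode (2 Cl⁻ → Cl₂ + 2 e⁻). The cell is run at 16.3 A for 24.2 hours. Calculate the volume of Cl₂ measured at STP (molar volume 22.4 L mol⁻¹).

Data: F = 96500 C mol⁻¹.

165 L

Q = I·t = 16.30 A × 87120 s = 1420000 C.
n(e⁻) = Q/F = 1420000 / 96500 = 14.72 mol.
2 electrons are transferred per Cl₂ molecule, so n(Cl₂) = 14.72 / 2 = 7.358 mol.
V = n × V_m = 7.358 × 22.4 = 165 L.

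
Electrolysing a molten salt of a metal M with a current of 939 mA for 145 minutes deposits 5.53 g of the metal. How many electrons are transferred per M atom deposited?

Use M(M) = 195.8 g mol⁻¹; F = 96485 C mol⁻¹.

Q = I·t = 0.9390 A × 8700.0 s = 8169 C, so n(e⁻) = 8169/96485 = 0.08467 mol.
n(M) deposited = 5.53 / 195.8 = 0.02824 mol.
Electrons per atom = n(e⁻)/n(M) = 0.08467 / 0.02824 = 3.00 ≈ 3, so the ion is M³⁺.

3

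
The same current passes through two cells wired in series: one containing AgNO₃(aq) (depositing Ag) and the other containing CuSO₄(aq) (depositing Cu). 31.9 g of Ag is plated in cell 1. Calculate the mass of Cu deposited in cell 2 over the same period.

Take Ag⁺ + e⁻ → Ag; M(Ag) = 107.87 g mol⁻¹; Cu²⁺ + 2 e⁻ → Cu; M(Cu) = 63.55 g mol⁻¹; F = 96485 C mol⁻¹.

9.40 g

n(Ag) = 31.9 / 107.87 = 0.2957 mol.
Since Ag⁺ + e⁻ → Ag, n(e⁻) passed = 1 × 0.2957 = 0.2957 mol.
Cells in series carry the same charge, so the same 0.2957 mol of electrons passes through cell 2.
Cu²⁺ + 2 e⁻ → Cu, so n(Cu) = 0.2957 / 2 = 0.1479 mol.
m(Cu) = 0.1479 × 63.55 = 9.40 g.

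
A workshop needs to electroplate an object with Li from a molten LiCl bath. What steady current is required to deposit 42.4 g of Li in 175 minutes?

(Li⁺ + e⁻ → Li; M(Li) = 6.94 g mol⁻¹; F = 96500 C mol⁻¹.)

n(Li) = 42.4 / 6.94 = 6.110 mol.
n(e⁻) = 1 × 6.110 = 6.110 mol.
Q = n(e⁻)·F = 6.110 × 96500 = 589600 C.
I = Q/t = 589600 / 10500 s = 56.1 A.

56.1 A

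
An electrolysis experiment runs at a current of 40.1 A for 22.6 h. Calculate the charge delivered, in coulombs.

Q = I·t = 40.10 A × 81360 s = 3.26 × 10⁶ C.

3.26 × 10⁶ C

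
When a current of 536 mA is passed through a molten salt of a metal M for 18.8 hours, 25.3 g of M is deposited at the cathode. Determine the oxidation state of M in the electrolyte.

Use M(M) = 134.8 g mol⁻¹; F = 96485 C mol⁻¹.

Q = I·t = 0.5360 A × 67680 s = 36280 C, so n(e⁻) = 36280/96485 = 0.3760 mol.
n(M) deposited = 25.3 / 134.8 = 0.1877 mol.
Electrons per atom = n(e⁻)/n(M) = 0.3760 / 0.1877 = 2.00 ≈ 2, so the ion is M²⁺.

+2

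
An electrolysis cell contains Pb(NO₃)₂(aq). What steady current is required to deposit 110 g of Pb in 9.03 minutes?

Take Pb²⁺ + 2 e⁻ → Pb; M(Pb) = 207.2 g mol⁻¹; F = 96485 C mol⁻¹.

n(Pb) = 110 / 207.2 = 0.5309 mol.
n(e⁻) = 2 × 0.5309 = 1.062 mol.
Q = n(e⁻)·F = 1.062 × 96485 = 102400 C.
I = Q/t = 102400 / 541.80 s = 189 A.

189 A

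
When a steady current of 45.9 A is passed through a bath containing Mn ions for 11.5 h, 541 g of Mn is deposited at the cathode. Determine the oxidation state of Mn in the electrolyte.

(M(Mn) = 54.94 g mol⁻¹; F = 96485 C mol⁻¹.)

+2

Q = I·t = 45.90 A × 41400 s = 1900000 C, so n(e⁻) = 1900000/96485 = 19.69 mol.
n(Mn) deposited = 541 / 54.94 = 9.847 mol.
Electrons per atom = n(e⁻)/n(Mn) = 19.69 / 9.847 = 2.00 ≈ 2, so the ion is Mn²⁺.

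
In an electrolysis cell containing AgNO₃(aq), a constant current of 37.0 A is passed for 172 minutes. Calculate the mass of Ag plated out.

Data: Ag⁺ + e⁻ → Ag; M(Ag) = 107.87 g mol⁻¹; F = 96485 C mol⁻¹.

427 g

Q = I·t = 37.00 A × 10320 s = 381800 C.
n(e⁻) = Q/F = 381800 / 96485 = 3.958 mol.
Ag⁺ + e⁻ → Ag, so n(Ag) = n(e⁻)/1 = 3.958 mol.
m = n·M = 3.958 × 107.87 = 427 g.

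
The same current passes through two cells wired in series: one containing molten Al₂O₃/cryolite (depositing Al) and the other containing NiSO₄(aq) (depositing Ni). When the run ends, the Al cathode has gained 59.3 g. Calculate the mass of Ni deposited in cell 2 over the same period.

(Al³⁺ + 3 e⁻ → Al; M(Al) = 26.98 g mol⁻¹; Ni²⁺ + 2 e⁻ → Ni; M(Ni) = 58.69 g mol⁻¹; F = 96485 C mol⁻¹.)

n(Al) = 59.3 / 26.98 = 2.198 mol.
Since Al³⁺ + 3 e⁻ → Al, n(e⁻) passed = 3 × 2.198 = 6.594 mol.
Cells in series carry the same charge, so the same 6.594 mol of electrons passes through cell 2.
Ni²⁺ + 2 e⁻ → Ni, so n(Ni) = 6.594 / 2 = 3.297 mol.
m(Ni) = 3.297 × 58.69 = 193 g.

193 g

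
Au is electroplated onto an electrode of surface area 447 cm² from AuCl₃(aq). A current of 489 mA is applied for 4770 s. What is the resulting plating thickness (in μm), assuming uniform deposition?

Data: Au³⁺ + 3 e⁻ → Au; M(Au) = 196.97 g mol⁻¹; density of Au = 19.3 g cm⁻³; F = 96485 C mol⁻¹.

1.84 μm

Q = I·t = 0.4890 × 4770.0 = 2333 C; n(e⁻) = 0.02418 mol.
n(Au) = n(e⁻)/3 = 0.008058 mol, so m = 0.008058 × 196.97 = 1.587 g.
Volume = m/ρ = 1.587 / 19.3 = 0.08224 cm³.
Thickness = V/A = 0.08224 / 447 = 1.84 × 10⁻⁴ cm = 1.84 μm.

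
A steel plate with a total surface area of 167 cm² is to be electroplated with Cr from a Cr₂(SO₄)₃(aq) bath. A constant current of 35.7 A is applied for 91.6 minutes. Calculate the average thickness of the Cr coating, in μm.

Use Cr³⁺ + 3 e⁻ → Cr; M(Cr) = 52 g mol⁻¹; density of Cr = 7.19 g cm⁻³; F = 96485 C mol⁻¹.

294 μm

Q = I·t = 35.70 × 5496.0 = 196200 C; n(e⁻) = 2.034 mol.
n(Cr) = n(e⁻)/3 = 0.6779 mol, so m = 0.6779 × 52 = 35.25 g.
Volume = m/ρ = 35.25 / 7.19 = 4.902 cm³.
Thickness = V/A = 4.902 / 167 = 0.0294 cm = 294 μm.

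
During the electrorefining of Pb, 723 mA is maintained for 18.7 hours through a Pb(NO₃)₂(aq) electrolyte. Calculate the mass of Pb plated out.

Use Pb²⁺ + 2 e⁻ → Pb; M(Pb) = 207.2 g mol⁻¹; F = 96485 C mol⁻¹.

52.3 g

Q = I·t = 0.7230 A × 67320 s = 48670 C.
n(e⁻) = Q/F = 48670 / 96485 = 0.5045 mol.
Pb²⁺ + 2 e⁻ → Pb, so n(Pb) = n(e⁻)/2 = 0.2522 mol.
m = n·M = 0.2522 × 207.2 = 52.3 g.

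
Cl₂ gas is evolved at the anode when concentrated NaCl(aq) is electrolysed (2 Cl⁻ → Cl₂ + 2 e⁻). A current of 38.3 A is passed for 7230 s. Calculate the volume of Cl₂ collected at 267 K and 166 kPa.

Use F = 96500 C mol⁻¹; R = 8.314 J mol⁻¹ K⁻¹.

19.2 L

Q = I·t = 38.30 A × 7230.0 s = 276900 C.
n(e⁻) = Q/F = 276900 / 96500 = 2.870 mol.
2 electrons are transferred per Cl₂ molecule, so n(Cl₂) = 2.870 / 2 = 1.435 mol.
V = nRT/P = (1.435 × 8.314 × 267) / (166 × 10³ Pa) = 0.0192 m³ = 19.2 L.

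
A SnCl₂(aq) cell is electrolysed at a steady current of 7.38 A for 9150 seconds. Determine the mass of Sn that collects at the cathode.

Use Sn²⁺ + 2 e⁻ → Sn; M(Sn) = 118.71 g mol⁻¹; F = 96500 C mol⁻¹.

41.5 g

Q = I·t = 7.380 A × 9150.0 s = 67530 C.
n(e⁻) = Q/F = 67530 / 96500 = 0.6998 mol.
Sn²⁺ + 2 e⁻ → Sn, so n(Sn) = n(e⁻)/2 = 0.3499 mol.
m = n·M = 0.3499 × 118.71 = 41.5 g.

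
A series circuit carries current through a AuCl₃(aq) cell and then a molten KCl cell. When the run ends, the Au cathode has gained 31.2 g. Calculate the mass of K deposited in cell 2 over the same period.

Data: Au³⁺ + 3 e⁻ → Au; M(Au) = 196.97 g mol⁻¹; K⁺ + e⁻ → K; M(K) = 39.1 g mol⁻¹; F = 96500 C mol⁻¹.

18.6 g

n(Au) = 31.2 / 196.97 = 0.1584 mol.
Since Au³⁺ + 3 e⁻ → Au, n(e⁻) passed = 3 × 0.1584 = 0.4752 mol.
Cells in series carry the same charge, so the same 0.4752 mol of electrons passes through cell 2.
K⁺ + e⁻ → K, so n(K) = 0.4752 / 1 = 0.4752 mol.
m(K) = 0.4752 × 39.1 = 18.6 g.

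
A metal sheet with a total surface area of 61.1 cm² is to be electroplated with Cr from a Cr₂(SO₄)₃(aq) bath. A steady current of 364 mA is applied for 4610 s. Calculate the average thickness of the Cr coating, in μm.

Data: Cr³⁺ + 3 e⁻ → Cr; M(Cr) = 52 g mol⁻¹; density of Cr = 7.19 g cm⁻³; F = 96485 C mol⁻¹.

Q = I·t = 0.3640 × 4610.0 = 1678 C; n(e⁻) = 0.01739 mol.
n(Cr) = n(e⁻)/3 = 0.005797 mol, so m = 0.005797 × 52 = 0.3015 g.
Volume = m/ρ = 0.3015 / 7.19 = 0.04193 cm³.
Thickness = V/A = 0.04193 / 61.1 = 6.86 × 10⁻⁴ cm = 6.86 μm.

6.86 μm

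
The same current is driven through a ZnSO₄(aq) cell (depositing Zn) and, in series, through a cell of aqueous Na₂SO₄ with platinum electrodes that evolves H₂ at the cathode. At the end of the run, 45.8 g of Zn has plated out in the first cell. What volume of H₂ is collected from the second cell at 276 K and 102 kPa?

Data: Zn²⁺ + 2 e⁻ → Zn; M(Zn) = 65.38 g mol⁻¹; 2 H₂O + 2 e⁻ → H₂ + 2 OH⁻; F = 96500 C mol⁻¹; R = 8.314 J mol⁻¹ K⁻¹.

15.8 L

n(Zn) = 45.8 / 65.38 = 0.7005 mol, so n(e⁻) = 2 × 0.7005 = 1.401 mol.
The cells are in series, so the same 1.401 mol of electrons passes through the second cell.
2 H₂O + 2 e⁻ → H₂ + 2 OH⁻ — 2 mol e⁻ per mol H₂, so n(H₂) = 1.401/2 = 0.7005 mol.
V = nRT/P = (0.7005 × 8.314 × 276) / (102 × 10³) = 0.0158 m³ = 15.8 L.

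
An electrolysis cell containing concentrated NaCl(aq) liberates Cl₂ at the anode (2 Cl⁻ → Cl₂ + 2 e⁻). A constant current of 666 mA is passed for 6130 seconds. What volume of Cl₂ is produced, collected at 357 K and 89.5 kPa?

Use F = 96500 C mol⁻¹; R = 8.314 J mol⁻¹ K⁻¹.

0.702 L

Q = I·t = 0.6660 A × 6130.0 s = 4083 C.
n(e⁻) = Q/F = 4083 / 96500 = 0.04231 mol.
2 electrons are transferred per Cl₂ molecule, so n(Cl₂) = 0.04231 / 2 = 0.02115 mol.
V = nRT/P = (0.02115 × 8.314 × 357) / (89.5 × 10³ Pa) = 7.02 × 10⁻⁴ m³ = 0.702 L.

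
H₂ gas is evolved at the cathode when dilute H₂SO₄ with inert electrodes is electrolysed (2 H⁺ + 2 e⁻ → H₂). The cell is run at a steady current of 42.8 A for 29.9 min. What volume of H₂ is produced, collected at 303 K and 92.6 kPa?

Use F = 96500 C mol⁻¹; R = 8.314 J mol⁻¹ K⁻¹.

Q = I·t = 42.80 A × 1794.0 s = 76780 C.
n(e⁻) = Q/F = 76780 / 96500 = 0.7957 mol.
2 electrons are transferred per H₂ molecule, so n(H₂) = 0.7957 / 2 = 0.3978 mol.
V = nRT/P = (0.3978 × 8.314 × 303) / (92.6 × 10³ Pa) = 0.0108 m³ = 10.8 L.

10.8 L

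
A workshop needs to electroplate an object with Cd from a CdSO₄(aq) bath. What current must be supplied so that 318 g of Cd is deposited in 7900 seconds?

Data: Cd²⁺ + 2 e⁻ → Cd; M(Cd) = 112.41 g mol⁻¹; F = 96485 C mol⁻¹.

69.1 A

n(Cd) = 318 / 112.41 = 2.829 mol.
n(e⁻) = 2 × 2.829 = 5.658 mol.
Q = n(e⁻)·F = 5.658 × 96485 = 545900 C.
I = Q/t = 545900 / 7900.0 s = 69.1 A.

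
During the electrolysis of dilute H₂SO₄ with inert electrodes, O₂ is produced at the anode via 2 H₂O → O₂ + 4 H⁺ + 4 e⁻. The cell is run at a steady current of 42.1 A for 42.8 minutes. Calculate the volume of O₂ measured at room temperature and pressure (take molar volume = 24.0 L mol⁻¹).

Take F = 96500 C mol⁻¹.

Q = I·t = 42.10 A × 2568.0 s = 108100 C.
n(e⁻) = Q/F = 108100 / 96500 = 1.120 mol.
4 electrons are transferred per O₂ molecule, so n(O₂) = 1.120 / 4 = 0.2801 mol.
V = n × V_m = 0.2801 × 24.0 = 6.72 L.

6.72 L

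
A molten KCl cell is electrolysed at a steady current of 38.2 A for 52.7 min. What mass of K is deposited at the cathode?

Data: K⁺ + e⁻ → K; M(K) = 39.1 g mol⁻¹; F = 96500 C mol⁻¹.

Q = I·t = 38.20 A × 3162.0 s = 120800 C.
n(e⁻) = Q/F = 120800 / 96500 = 1.252 mol.
K⁺ + e⁻ → K, so n(K) = n(e⁻)/1 = 1.252 mol.
m = n·M = 1.252 × 39.1 = 48.9 g.

48.9 g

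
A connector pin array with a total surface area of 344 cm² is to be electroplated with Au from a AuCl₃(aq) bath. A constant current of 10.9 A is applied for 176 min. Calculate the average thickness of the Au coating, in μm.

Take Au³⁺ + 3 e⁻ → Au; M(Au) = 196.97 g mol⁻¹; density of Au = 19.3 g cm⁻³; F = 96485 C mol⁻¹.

Q = I·t = 10.90 × 10560 = 115100 C; n(e⁻) = 1.193 mol.
n(Au) = n(e⁻)/3 = 0.3977 mol, so m = 0.3977 × 196.97 = 78.33 g.
Volume = m/ρ = 78.33 / 19.3 = 4.058 cm³.
Thickness = V/A = 4.058 / 344 = 0.0118 cm = 118 μm.

118 μm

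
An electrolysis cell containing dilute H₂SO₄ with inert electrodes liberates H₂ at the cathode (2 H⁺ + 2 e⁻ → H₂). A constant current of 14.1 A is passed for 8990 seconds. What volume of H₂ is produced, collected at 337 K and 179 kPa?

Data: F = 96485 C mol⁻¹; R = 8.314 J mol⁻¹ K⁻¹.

10.3 L

Q = I·t = 14.10 A × 8990.0 s = 126800 C.
n(e⁻) = Q/F = 126800 / 96485 = 1.314 mol.
2 electrons are transferred per H₂ molecule, so n(H₂) = 1.314 / 2 = 0.6569 mol.
V = nRT/P = (0.6569 × 8.314 × 337) / (179 × 10³ Pa) = 0.0103 m³ = 10.3 L.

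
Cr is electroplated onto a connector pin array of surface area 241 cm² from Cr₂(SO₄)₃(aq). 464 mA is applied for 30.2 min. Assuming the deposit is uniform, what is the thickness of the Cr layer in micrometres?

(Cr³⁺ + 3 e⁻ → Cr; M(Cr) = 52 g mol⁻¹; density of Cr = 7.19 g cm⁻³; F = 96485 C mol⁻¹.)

0.872 μm

Q = I·t = 0.4640 × 1812.0 = 840.8 C; n(e⁻) = 0.008714 mol.
n(Cr) = n(e⁻)/3 = 0.002905 mol, so m = 0.002905 × 52 = 0.1510 g.
Volume = m/ρ = 0.1510 / 7.19 = 0.02101 cm³.
Thickness = V/A = 0.02101 / 241 = 8.72 × 10⁻⁵ cm = 0.872 μm.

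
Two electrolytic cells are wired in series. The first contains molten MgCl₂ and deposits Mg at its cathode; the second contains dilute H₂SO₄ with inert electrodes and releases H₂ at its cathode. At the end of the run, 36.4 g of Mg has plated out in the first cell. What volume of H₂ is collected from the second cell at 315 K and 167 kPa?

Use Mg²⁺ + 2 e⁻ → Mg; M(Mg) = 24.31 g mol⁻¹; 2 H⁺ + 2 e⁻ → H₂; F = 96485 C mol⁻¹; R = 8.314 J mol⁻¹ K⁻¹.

23.5 L

n(Mg) = 36.4 / 24.31 = 1.497 mol, so n(e⁻) = 2 × 1.497 = 2.995 mol.
The cells are in series, so the same 2.995 mol of electrons passes through the second cell.
2 H⁺ + 2 e⁻ → H₂ — 2 mol e⁻ per mol H₂, so n(H₂) = 2.995/2 = 1.497 mol.
V = nRT/P = (1.497 × 8.314 × 315) / (167 × 10³) = 0.0235 m³ = 23.5 L.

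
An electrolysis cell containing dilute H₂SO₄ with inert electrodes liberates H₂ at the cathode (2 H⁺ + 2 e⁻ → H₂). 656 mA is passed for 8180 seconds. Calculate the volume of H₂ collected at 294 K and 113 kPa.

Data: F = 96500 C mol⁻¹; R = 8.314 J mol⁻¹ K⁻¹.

Q = I·t = 0.6560 A × 8180.0 s = 5366 C.
n(e⁻) = Q/F = 5366 / 96500 = 0.05561 mol.
2 electrons are transferred per H₂ molecule, so n(H₂) = 0.05561 / 2 = 0.02780 mol.
V = nRT/P = (0.02780 × 8.314 × 294) / (113 × 10³ Pa) = 6.01 × 10⁻⁴ m³ = 0.601 L.

0.601 L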